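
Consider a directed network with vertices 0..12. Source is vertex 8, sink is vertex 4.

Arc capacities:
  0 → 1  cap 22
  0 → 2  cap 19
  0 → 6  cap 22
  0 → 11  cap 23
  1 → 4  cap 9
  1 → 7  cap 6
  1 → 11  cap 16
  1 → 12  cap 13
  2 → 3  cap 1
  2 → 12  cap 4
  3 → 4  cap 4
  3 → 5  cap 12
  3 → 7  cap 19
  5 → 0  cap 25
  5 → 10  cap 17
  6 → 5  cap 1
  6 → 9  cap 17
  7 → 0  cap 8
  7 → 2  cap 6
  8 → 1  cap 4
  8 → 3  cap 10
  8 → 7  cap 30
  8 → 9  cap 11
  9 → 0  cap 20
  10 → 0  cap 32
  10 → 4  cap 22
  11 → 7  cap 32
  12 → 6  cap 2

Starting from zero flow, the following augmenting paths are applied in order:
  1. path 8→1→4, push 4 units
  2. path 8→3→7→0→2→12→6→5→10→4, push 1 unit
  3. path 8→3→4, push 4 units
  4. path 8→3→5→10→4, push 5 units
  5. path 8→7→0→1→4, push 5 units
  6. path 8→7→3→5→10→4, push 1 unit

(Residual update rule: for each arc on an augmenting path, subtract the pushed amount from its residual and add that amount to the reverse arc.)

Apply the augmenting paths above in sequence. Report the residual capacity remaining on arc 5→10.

Residual capacity of (5,10): 10

after path 1 (8→1→4, push 4): res(5,10)=17
after path 2 (8→3→7→0→2→12→6→5→10→4, push 1): res(5,10)=16
after path 3 (8→3→4, push 4): res(5,10)=16
after path 4 (8→3→5→10→4, push 5): res(5,10)=11
after path 5 (8→7→0→1→4, push 5): res(5,10)=11
after path 6 (8→7→3→5→10→4, push 1): res(5,10)=10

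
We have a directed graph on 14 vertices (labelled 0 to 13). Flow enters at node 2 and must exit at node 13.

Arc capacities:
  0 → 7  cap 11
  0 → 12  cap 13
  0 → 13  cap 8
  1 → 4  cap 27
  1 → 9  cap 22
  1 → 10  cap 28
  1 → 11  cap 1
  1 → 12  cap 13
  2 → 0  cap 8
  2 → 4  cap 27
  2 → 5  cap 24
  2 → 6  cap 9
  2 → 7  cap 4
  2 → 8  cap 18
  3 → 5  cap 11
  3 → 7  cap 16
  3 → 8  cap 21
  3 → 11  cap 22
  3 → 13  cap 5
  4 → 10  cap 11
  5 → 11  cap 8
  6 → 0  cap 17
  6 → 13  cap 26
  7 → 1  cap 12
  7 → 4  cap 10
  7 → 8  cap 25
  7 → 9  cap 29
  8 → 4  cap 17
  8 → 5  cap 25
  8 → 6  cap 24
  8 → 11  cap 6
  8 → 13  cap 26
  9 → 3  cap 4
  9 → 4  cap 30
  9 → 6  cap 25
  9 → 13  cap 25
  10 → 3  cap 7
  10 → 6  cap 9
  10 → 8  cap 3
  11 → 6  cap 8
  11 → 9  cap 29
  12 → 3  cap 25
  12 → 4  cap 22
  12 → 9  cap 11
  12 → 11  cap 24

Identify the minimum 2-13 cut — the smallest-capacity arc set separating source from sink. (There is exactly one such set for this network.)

Min-cut arcs: {(2,0), (2,6), (2,7), (2,8), (4,10), (5,11)} (total capacity 58)

augment #1: 2→0→13 push 8
augment #2: 2→6→13 push 9
augment #3: 2→8→13 push 18
augment #4: 2→7→8→13 push 4
augment #5: 2→4→10→3→13 push 5
augment #6: 2→4→10→6→13 push 6
augment #7: 2→5→11→6→13 push 8
max flow = 58; residual-reachable set from 2 gives S-side
cut edges (S→T): {(2,0), (2,6), (2,7), (2,8), (4,10), (5,11)} total cap 58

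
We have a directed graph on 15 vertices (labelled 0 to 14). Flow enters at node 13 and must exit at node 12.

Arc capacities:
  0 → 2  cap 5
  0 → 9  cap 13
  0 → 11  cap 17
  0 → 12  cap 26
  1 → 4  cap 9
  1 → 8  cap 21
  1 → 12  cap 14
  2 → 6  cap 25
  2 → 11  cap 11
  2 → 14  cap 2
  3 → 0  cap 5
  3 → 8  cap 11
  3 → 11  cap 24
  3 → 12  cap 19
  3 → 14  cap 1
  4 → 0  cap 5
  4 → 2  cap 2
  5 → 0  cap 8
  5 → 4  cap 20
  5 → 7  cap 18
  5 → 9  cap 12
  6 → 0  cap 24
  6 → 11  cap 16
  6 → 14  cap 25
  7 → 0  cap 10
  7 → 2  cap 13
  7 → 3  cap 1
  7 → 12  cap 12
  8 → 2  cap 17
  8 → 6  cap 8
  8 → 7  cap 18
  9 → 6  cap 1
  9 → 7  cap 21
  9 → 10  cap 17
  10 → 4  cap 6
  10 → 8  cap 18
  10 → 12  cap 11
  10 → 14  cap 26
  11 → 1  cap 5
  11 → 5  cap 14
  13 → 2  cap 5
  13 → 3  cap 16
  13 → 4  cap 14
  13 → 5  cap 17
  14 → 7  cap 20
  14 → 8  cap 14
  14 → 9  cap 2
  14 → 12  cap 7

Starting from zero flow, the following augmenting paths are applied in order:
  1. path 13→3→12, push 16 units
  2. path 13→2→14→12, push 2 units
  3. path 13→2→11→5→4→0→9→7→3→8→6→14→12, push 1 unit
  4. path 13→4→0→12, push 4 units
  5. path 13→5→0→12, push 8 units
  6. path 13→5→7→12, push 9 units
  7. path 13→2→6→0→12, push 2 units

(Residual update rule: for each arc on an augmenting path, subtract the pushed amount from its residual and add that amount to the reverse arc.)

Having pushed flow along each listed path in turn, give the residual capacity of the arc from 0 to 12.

Residual capacity of (0,12): 12

after path 1 (13→3→12, push 16): res(0,12)=26
after path 2 (13→2→14→12, push 2): res(0,12)=26
after path 3 (13→2→11→5→4→0→9→7→3→8→6→14→12, push 1): res(0,12)=26
after path 4 (13→4→0→12, push 4): res(0,12)=22
after path 5 (13→5→0→12, push 8): res(0,12)=14
after path 6 (13→5→7→12, push 9): res(0,12)=14
after path 7 (13→2→6→0→12, push 2): res(0,12)=12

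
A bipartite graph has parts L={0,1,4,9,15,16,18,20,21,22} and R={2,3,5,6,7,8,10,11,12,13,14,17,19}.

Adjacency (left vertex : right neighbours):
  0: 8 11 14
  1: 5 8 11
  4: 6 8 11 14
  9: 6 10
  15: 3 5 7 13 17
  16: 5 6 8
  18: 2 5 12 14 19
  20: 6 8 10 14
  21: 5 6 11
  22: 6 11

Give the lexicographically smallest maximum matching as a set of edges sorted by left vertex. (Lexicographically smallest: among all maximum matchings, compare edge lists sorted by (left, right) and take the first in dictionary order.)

Lex-smallest maximum matching: {(0,8), (1,5), (4,6), (9,10), (15,3), (18,2), (20,14), (21,11)}

|M| = 8 (so the lex-smallest maximum matching has 8 edges)
process left vertices in ascending order; for each, take the smallest-labelled available neighbour that still permits 8 edges overall, or leave it unmatched if none does
lex-smallest matching: {0-8, 1-5, 4-6, 9-10, 15-3, 18-2, 20-14, 21-11}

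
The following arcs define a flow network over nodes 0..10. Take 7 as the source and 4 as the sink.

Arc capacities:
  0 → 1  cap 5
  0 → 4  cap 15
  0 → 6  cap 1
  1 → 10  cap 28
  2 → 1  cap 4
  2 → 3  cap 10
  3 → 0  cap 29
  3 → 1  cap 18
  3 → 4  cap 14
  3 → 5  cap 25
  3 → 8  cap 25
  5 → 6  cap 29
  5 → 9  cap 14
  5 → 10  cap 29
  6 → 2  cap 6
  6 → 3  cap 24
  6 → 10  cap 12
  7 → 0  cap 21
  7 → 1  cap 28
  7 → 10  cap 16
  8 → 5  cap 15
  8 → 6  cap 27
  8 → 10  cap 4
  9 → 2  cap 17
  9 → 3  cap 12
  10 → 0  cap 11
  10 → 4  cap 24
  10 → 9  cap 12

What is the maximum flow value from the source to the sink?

Maximum flow value: 52

augment #1: 7→0→4 bottleneck 15, total now 15
augment #2: 7→10→4 bottleneck 16, total now 31
augment #3: 7→1→10→4 bottleneck 8, total now 39
augment #4: 7→0→6→3→4 bottleneck 1, total now 40
augment #5: 7→1→10→9→3→4 bottleneck 12, total now 52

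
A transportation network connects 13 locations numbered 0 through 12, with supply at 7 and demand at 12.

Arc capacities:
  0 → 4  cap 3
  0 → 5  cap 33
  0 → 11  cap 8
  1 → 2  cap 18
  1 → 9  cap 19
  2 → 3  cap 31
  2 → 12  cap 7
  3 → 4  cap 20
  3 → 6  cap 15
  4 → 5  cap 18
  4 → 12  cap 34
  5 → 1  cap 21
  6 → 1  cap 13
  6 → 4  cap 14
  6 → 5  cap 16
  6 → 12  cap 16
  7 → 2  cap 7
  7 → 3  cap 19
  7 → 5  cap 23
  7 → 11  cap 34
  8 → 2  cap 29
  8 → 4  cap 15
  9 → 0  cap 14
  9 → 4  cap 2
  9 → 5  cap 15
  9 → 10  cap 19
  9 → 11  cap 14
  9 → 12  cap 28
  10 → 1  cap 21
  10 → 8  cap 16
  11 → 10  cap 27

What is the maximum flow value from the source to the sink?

Maximum flow value: 74

augment #1: 7→2→12 bottleneck 7, total now 7
augment #2: 7→3→4→12 bottleneck 19, total now 26
augment #3: 7→5→1→9→12 bottleneck 19, total now 45
augment #4: 7→11→10→8→4→12 bottleneck 15, total now 60
augment #5: 7→5→1→2→3→6→12 bottleneck 2, total now 62
augment #6: 7→11→10→1→2→3→6→12 bottleneck 12, total now 74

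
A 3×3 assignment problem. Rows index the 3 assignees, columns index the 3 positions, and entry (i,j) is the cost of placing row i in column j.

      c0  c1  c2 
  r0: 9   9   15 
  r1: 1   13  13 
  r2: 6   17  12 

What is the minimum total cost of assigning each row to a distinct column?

optimal assignment: row0→col1 (cost 9), row1→col0 (cost 1), row2→col2 (cost 12)
total = 9 + 1 + 12 = 22

Minimum assignment cost: 22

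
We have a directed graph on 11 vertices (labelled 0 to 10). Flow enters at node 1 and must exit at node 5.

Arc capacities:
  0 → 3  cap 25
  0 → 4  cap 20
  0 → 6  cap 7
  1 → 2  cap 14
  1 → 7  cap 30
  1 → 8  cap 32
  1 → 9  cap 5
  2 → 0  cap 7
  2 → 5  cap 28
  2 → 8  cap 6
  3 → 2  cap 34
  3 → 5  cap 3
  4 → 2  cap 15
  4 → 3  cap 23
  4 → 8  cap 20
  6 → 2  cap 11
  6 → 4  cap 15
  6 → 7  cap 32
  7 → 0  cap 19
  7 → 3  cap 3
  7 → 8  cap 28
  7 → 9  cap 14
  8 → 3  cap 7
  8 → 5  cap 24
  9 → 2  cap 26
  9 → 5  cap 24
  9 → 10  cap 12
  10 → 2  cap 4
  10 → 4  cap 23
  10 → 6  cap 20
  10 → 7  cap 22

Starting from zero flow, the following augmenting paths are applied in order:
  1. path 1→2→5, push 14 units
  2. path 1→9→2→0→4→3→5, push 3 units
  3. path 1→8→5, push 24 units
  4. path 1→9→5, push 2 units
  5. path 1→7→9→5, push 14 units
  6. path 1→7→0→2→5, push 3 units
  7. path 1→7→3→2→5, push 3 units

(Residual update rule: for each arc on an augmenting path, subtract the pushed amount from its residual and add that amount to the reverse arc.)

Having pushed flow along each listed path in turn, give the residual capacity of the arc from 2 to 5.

Residual capacity of (2,5): 8

after path 1 (1→2→5, push 14): res(2,5)=14
after path 2 (1→9→2→0→4→3→5, push 3): res(2,5)=14
after path 3 (1→8→5, push 24): res(2,5)=14
after path 4 (1→9→5, push 2): res(2,5)=14
after path 5 (1→7→9→5, push 14): res(2,5)=14
after path 6 (1→7→0→2→5, push 3): res(2,5)=11
after path 7 (1→7→3→2→5, push 3): res(2,5)=8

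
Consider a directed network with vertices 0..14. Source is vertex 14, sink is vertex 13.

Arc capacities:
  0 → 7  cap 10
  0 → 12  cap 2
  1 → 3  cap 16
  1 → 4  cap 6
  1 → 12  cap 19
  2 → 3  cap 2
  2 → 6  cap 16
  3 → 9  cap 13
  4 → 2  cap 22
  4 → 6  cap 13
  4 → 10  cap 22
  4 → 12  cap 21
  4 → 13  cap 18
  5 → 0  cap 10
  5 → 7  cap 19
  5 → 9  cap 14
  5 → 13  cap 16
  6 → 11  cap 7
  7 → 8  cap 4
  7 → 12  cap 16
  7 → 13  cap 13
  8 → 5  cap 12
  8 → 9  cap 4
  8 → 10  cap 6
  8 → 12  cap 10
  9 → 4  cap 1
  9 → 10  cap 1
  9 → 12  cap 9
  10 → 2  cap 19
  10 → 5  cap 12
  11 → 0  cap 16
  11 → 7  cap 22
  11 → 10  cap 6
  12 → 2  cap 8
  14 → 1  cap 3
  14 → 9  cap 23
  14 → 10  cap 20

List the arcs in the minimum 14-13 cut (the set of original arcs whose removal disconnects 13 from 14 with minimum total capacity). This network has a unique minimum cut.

augment #1: 14→1→4→13 push 3
augment #2: 14→9→4→13 push 1
augment #3: 14→10→5→13 push 12
augment #4: 14→10→2→6→11→7→13 push 7
max flow = 23; residual-reachable set from 14 gives S-side
cut edges (S→T): {(6,11), (9,4), (10,5), (14,1)} total cap 23

Min-cut arcs: {(6,11), (9,4), (10,5), (14,1)} (total capacity 23)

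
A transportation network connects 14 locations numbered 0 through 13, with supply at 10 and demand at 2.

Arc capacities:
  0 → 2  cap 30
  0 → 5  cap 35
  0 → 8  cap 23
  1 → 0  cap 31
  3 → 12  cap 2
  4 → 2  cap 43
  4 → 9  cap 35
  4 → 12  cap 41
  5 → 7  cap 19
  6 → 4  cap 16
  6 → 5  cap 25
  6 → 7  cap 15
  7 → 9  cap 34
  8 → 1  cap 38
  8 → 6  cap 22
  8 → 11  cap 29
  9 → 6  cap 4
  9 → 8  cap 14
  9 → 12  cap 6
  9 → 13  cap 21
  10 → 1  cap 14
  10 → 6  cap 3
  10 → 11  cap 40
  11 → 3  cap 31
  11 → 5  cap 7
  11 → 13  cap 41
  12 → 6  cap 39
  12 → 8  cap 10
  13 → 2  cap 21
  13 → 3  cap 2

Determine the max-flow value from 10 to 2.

augment #1: 10→1→0→2 bottleneck 14, total now 14
augment #2: 10→6→4→2 bottleneck 3, total now 17
augment #3: 10→11→13→2 bottleneck 21, total now 38
augment #4: 10→11→3→12→6→4→2 bottleneck 2, total now 40
augment #5: 10→11→5→7→9→6→4→2 bottleneck 4, total now 44
augment #6: 10→11→5→7→9→8→1→0→2 bottleneck 3, total now 47

Maximum flow value: 47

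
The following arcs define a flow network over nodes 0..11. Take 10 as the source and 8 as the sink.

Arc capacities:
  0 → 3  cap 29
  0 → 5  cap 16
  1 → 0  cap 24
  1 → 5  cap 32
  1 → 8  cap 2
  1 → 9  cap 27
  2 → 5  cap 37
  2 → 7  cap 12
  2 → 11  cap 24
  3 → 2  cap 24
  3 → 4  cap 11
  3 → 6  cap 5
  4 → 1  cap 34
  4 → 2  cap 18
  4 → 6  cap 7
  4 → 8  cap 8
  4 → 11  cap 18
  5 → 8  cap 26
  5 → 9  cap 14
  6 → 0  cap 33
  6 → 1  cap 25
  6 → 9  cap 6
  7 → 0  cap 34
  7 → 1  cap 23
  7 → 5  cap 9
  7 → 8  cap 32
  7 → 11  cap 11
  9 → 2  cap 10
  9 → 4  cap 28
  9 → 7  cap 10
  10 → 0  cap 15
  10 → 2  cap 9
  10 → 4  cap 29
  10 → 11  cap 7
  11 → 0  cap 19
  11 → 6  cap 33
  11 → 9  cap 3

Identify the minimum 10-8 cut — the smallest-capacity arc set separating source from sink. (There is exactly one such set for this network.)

augment #1: 10→4→8 push 8
augment #2: 10→0→5→8 push 15
augment #3: 10→2→5→8 push 9
augment #4: 10→4→1→8 push 2
augment #5: 10→4→1→5→8 push 2
augment #6: 10→4→2→7→8 push 12
augment #7: 10→11→9→7→8 push 3
augment #8: 10→4→1→9→7→8 push 5
augment #9: 10→11→6→9→7→8 push 2
max flow = 58; residual-reachable set from 10 gives S-side
cut edges (S→T): {(1,8), (2,7), (4,8), (5,8), (9,7)} total cap 58

Min-cut arcs: {(1,8), (2,7), (4,8), (5,8), (9,7)} (total capacity 58)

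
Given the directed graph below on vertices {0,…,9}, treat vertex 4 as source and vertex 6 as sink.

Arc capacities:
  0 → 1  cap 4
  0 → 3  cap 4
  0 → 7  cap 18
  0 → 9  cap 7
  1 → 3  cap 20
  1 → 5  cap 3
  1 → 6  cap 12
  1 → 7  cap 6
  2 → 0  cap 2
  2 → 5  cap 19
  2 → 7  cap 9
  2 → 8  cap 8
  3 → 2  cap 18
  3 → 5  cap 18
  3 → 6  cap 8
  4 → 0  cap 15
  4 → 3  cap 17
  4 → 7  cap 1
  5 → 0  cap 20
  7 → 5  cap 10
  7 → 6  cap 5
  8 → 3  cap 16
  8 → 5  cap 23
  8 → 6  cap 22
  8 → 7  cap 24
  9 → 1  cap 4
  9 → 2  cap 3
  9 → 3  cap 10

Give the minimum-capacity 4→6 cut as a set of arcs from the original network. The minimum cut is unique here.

augment #1: 4→3→6 push 8
augment #2: 4→7→6 push 1
augment #3: 4→0→1→6 push 4
augment #4: 4→0→7→6 push 4
augment #5: 4→0→9→1→6 push 4
augment #6: 4→3→2→8→6 push 8
max flow = 29; residual-reachable set from 4 gives S-side
cut edges (S→T): {(0,1), (2,8), (3,6), (7,6), (9,1)} total cap 29

Min-cut arcs: {(0,1), (2,8), (3,6), (7,6), (9,1)} (total capacity 29)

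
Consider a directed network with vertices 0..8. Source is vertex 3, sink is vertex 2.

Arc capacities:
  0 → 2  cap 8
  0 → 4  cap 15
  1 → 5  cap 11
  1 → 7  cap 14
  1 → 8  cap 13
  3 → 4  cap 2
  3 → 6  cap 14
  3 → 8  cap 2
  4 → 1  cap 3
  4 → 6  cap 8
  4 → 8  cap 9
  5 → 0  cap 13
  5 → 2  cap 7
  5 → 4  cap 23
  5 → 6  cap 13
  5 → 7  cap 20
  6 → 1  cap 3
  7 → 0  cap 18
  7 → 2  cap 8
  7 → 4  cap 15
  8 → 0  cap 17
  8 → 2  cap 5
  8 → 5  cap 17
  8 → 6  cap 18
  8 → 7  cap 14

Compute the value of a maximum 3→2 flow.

Maximum flow value: 7

augment #1: 3→8→2 bottleneck 2, total now 2
augment #2: 3→4→8→2 bottleneck 2, total now 4
augment #3: 3→6→1→5→2 bottleneck 3, total now 7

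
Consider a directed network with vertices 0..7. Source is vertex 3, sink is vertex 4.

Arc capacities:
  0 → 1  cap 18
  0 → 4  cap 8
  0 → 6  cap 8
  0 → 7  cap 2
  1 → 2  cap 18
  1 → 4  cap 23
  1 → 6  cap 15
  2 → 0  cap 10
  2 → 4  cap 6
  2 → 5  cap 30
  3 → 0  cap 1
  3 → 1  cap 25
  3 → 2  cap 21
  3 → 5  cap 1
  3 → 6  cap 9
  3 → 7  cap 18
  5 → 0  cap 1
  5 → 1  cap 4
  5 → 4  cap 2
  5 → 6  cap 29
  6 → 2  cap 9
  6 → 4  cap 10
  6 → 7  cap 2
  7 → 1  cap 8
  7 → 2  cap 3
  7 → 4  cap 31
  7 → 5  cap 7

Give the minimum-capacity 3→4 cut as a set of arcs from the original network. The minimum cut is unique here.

Min-cut arcs: {(0,4), (0,7), (1,4), (2,4), (3,7), (5,4), (6,4), (6,7)} (total capacity 71)

augment #1: 3→0→4 push 1
augment #2: 3→1→4 push 23
augment #3: 3→2→4 push 6
augment #4: 3→5→4 push 1
augment #5: 3→6→4 push 9
augment #6: 3→7→4 push 18
augment #7: 3→1→6→4 push 1
augment #8: 3→2→0→4 push 7
augment #9: 3→2→5→4 push 1
augment #10: 3→1→6→7→4 push 1
augment #11: 3→2→0→7→4 push 2
augment #12: 3→2→0→6→7→4 push 1
max flow = 71; residual-reachable set from 3 gives S-side
cut edges (S→T): {(0,4), (0,7), (1,4), (2,4), (3,7), (5,4), (6,4), (6,7)} total cap 71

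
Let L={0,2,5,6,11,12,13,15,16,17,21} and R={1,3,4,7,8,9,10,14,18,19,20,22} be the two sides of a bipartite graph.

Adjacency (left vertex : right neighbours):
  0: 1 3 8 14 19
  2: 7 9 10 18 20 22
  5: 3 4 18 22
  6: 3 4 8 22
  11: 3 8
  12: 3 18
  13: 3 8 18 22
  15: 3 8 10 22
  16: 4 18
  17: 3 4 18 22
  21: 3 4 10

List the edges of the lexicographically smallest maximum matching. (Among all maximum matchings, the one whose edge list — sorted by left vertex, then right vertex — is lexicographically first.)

|M| = 8 (so the lex-smallest maximum matching has 8 edges)
process left vertices in ascending order; for each, take the smallest-labelled available neighbour that still permits 8 edges overall, or leave it unmatched if none does
lex-smallest matching: {0-1, 2-7, 5-3, 6-4, 11-8, 12-18, 13-22, 15-10}

Lex-smallest maximum matching: {(0,1), (2,7), (5,3), (6,4), (11,8), (12,18), (13,22), (15,10)}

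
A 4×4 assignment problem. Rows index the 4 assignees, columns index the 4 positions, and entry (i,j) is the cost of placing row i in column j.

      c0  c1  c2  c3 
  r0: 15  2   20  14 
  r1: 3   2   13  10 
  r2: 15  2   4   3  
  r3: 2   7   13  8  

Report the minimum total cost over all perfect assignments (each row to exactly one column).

Minimum assignment cost: 17

optimal assignment: row0→col1 (cost 2), row1→col0 (cost 3), row2→col2 (cost 4), row3→col3 (cost 8)
total = 2 + 3 + 4 + 8 = 17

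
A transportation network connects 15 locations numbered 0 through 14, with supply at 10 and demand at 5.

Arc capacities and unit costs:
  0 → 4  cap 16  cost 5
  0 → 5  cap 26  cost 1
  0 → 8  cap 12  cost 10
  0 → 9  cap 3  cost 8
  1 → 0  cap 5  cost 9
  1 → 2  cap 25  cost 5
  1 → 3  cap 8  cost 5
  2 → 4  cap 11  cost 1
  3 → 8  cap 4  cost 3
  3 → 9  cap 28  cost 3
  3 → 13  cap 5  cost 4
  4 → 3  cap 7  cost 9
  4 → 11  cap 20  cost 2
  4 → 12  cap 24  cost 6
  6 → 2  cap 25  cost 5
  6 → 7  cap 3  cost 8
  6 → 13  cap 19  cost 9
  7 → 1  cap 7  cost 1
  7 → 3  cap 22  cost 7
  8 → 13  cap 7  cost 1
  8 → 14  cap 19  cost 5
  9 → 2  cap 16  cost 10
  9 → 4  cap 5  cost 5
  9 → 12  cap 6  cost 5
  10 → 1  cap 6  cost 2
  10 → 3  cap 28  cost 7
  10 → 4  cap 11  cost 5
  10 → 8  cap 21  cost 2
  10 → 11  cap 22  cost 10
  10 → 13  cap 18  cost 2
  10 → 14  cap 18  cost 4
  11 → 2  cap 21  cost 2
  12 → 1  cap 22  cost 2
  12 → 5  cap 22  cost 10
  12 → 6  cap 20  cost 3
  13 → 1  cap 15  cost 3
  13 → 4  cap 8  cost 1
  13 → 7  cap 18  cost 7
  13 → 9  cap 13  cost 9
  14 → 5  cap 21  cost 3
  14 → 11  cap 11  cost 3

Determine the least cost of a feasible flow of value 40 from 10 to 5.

shortest-cost path #1: 10→14→5 push 18 @ unit cost 7 (adds 126)
shortest-cost path #2: 10→8→14→5 push 3 @ unit cost 10 (adds 30)
shortest-cost path #3: 10→1→0→5 push 5 @ unit cost 12 (adds 60)
shortest-cost path #4: 10→13→4→12→5 push 8 @ unit cost 19 (adds 152)
shortest-cost path #5: 10→4→12→5 push 6 @ unit cost 21 (adds 126)
total cost = 494

Minimum cost for 40 units: 494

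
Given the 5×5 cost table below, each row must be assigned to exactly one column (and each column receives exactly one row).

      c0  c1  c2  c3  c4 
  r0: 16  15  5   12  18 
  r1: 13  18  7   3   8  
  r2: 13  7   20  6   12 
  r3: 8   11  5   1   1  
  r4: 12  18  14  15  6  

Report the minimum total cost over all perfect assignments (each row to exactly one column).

optimal assignment: row0→col2 (cost 5), row1→col3 (cost 3), row2→col1 (cost 7), row3→col4 (cost 1), row4→col0 (cost 12)
total = 5 + 3 + 7 + 1 + 12 = 28

Minimum assignment cost: 28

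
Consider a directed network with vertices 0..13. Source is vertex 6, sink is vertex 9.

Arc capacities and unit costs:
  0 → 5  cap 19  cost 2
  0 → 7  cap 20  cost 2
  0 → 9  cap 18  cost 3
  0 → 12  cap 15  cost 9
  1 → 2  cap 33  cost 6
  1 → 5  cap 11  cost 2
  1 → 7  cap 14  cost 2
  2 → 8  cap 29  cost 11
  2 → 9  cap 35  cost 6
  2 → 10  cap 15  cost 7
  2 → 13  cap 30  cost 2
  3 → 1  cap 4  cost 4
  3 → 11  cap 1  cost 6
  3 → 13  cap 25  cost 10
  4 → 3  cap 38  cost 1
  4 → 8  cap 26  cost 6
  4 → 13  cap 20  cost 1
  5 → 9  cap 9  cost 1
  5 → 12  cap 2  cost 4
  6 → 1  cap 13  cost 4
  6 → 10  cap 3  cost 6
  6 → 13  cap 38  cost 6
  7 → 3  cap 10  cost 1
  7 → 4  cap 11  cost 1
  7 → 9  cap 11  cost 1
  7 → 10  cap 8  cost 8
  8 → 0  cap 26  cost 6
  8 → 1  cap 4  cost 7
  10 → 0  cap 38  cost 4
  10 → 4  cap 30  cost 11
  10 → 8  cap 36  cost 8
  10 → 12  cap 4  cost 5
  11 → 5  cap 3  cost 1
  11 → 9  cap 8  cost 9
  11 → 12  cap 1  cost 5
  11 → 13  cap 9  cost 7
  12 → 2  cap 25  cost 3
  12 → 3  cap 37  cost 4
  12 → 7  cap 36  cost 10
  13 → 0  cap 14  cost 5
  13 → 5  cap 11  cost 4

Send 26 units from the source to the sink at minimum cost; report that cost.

shortest-cost path #1: 6→1→5→9 push 9 @ unit cost 7 (adds 63)
shortest-cost path #2: 6→1→7→9 push 4 @ unit cost 7 (adds 28)
shortest-cost path #3: 6→13→5→1→7→9 push 7 @ unit cost 11 (adds 77)
shortest-cost path #4: 6→10→0→9 push 3 @ unit cost 13 (adds 39)
shortest-cost path #5: 6→13→0→9 push 3 @ unit cost 14 (adds 42)
total cost = 249

Minimum cost for 26 units: 249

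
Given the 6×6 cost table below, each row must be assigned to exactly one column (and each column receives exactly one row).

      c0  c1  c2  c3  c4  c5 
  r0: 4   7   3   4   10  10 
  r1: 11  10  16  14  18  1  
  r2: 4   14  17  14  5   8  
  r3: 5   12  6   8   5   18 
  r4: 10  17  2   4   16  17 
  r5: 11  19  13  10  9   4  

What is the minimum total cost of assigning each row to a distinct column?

one of 2 optimal assignments: row0→col1 (cost 7), row1→col5 (cost 1), row2→col0 (cost 4), row3→col4 (cost 5), row4→col2 (cost 2), row5→col3 (cost 10)
total = 7 + 1 + 4 + 5 + 2 + 10 = 29

Minimum assignment cost: 29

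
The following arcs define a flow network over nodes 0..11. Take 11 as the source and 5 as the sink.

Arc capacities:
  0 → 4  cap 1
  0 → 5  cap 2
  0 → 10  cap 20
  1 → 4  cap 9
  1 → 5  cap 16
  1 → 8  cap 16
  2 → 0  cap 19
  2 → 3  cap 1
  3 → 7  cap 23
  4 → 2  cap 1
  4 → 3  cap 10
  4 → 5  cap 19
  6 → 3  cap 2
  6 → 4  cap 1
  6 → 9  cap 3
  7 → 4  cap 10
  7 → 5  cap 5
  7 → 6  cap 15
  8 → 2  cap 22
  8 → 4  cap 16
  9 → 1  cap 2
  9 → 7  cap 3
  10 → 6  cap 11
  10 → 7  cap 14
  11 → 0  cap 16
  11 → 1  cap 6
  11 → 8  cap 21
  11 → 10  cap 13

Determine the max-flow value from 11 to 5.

Maximum flow value: 34

augment #1: 11→0→5 bottleneck 2, total now 2
augment #2: 11→1→5 bottleneck 6, total now 8
augment #3: 11→0→4→5 bottleneck 1, total now 9
augment #4: 11→8→4→5 bottleneck 16, total now 25
augment #5: 11→10→7→5 bottleneck 5, total now 30
augment #6: 11→10→6→4→5 bottleneck 1, total now 31
augment #7: 11→10→7→4→5 bottleneck 1, total now 32
augment #8: 11→10→6→9→1→5 bottleneck 2, total now 34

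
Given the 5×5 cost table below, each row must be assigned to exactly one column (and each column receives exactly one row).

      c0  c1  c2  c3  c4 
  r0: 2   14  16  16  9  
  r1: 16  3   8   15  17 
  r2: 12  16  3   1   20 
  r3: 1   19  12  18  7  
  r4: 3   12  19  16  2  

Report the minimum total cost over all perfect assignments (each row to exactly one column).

optimal assignment: row0→col0 (cost 2), row1→col1 (cost 3), row2→col3 (cost 1), row3→col2 (cost 12), row4→col4 (cost 2)
total = 2 + 3 + 1 + 12 + 2 = 20

Minimum assignment cost: 20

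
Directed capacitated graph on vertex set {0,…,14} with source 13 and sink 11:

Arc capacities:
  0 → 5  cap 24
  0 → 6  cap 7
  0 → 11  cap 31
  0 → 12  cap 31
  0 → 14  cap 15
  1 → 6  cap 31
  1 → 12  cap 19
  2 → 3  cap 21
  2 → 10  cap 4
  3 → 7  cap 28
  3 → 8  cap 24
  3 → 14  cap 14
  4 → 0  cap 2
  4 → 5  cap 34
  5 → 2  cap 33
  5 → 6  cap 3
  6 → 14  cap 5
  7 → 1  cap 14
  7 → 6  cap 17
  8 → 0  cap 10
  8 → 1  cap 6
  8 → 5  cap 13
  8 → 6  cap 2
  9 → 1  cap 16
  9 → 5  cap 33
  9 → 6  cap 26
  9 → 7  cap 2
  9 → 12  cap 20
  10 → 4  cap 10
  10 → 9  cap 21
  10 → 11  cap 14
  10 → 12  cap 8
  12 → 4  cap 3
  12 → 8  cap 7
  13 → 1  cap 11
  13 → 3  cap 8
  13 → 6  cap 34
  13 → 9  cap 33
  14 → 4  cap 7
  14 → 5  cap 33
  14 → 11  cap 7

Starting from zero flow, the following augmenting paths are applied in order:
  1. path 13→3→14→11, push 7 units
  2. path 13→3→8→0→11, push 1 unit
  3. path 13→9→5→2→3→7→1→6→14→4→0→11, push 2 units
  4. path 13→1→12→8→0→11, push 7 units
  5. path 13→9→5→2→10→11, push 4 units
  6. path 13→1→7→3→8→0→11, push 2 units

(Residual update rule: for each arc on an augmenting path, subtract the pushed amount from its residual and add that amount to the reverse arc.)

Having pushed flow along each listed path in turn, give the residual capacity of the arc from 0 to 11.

Residual capacity of (0,11): 19

after path 1 (13→3→14→11, push 7): res(0,11)=31
after path 2 (13→3→8→0→11, push 1): res(0,11)=30
after path 3 (13→9→5→2→3→7→1→6→14→4→0→11, push 2): res(0,11)=28
after path 4 (13→1→12→8→0→11, push 7): res(0,11)=21
after path 5 (13→9→5→2→10→11, push 4): res(0,11)=21
after path 6 (13→1→7→3→8→0→11, push 2): res(0,11)=19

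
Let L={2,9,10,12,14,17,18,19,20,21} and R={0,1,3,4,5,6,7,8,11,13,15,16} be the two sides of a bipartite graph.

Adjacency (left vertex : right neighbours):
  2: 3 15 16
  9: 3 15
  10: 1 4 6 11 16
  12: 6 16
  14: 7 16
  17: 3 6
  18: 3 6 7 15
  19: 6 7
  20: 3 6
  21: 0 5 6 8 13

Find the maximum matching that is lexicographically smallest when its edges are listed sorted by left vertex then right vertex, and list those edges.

Lex-smallest maximum matching: {(2,3), (9,15), (10,1), (12,6), (14,16), (18,7), (21,0)}

|M| = 7 (so the lex-smallest maximum matching has 7 edges)
process left vertices in ascending order; for each, take the smallest-labelled available neighbour that still permits 7 edges overall, or leave it unmatched if none does
lex-smallest matching: {2-3, 9-15, 10-1, 12-6, 14-16, 18-7, 21-0}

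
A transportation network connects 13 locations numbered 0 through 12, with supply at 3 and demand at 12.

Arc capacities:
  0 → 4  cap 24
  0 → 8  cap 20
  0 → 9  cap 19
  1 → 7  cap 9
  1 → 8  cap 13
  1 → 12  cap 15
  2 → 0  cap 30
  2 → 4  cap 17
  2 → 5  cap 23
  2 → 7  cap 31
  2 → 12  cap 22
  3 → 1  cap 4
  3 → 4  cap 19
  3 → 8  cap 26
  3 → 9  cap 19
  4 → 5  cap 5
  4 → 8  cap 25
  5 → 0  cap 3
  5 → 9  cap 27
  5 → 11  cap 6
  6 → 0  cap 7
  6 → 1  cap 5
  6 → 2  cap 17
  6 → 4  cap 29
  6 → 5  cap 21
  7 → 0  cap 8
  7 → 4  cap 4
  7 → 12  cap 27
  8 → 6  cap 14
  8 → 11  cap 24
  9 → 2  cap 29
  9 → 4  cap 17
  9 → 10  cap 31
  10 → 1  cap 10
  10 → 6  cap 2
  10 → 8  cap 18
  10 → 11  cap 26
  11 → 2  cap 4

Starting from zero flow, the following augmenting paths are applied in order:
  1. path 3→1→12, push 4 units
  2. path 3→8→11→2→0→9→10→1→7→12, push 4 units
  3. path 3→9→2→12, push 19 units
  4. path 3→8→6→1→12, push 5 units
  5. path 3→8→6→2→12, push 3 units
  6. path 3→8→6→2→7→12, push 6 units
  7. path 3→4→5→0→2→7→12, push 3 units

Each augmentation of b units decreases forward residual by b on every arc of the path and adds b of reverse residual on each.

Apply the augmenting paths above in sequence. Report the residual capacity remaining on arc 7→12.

Residual capacity of (7,12): 14

after path 1 (3→1→12, push 4): res(7,12)=27
after path 2 (3→8→11→2→0→9→10→1→7→12, push 4): res(7,12)=23
after path 3 (3→9→2→12, push 19): res(7,12)=23
after path 4 (3→8→6→1→12, push 5): res(7,12)=23
after path 5 (3→8→6→2→12, push 3): res(7,12)=23
after path 6 (3→8→6→2→7→12, push 6): res(7,12)=17
after path 7 (3→4→5→0→2→7→12, push 3): res(7,12)=14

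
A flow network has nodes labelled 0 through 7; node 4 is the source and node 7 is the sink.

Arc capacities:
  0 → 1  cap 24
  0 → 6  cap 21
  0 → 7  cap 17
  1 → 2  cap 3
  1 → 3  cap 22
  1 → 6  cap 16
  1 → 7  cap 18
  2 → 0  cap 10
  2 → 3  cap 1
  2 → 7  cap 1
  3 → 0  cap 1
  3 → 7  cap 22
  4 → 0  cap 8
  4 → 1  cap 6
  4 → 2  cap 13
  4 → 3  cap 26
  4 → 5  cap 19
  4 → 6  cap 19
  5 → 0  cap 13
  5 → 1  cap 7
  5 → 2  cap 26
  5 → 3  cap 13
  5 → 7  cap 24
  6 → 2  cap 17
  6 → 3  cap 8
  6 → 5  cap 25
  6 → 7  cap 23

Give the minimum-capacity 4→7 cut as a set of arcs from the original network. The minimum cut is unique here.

augment #1: 4→0→7 push 8
augment #2: 4→1→7 push 6
augment #3: 4→2→7 push 1
augment #4: 4→3→7 push 22
augment #5: 4→5→7 push 19
augment #6: 4→6→7 push 19
augment #7: 4→2→0→7 push 9
augment #8: 4→2→0→1→7 push 1
augment #9: 4→3→0→1→7 push 1
max flow = 86; residual-reachable set from 4 gives S-side
cut edges (S→T): {(2,0), (2,7), (3,0), (3,7), (4,0), (4,1), (4,5), (4,6)} total cap 86

Min-cut arcs: {(2,0), (2,7), (3,0), (3,7), (4,0), (4,1), (4,5), (4,6)} (total capacity 86)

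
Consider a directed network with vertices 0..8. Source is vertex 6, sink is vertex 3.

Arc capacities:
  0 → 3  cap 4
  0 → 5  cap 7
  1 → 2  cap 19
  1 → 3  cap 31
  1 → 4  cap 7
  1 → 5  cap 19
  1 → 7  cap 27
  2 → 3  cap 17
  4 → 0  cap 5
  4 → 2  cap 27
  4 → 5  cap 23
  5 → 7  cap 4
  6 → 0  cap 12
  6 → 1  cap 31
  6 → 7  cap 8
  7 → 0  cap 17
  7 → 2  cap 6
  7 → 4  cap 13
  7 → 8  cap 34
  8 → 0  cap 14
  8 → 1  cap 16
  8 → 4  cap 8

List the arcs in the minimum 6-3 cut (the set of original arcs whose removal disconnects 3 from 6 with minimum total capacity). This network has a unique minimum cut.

augment #1: 6→0→3 push 4
augment #2: 6→1→3 push 31
augment #3: 6→7→2→3 push 6
augment #4: 6→7→4→2→3 push 2
augment #5: 6→0→5→7→4→2→3 push 4
max flow = 47; residual-reachable set from 6 gives S-side
cut edges (S→T): {(0,3), (5,7), (6,1), (6,7)} total cap 47

Min-cut arcs: {(0,3), (5,7), (6,1), (6,7)} (total capacity 47)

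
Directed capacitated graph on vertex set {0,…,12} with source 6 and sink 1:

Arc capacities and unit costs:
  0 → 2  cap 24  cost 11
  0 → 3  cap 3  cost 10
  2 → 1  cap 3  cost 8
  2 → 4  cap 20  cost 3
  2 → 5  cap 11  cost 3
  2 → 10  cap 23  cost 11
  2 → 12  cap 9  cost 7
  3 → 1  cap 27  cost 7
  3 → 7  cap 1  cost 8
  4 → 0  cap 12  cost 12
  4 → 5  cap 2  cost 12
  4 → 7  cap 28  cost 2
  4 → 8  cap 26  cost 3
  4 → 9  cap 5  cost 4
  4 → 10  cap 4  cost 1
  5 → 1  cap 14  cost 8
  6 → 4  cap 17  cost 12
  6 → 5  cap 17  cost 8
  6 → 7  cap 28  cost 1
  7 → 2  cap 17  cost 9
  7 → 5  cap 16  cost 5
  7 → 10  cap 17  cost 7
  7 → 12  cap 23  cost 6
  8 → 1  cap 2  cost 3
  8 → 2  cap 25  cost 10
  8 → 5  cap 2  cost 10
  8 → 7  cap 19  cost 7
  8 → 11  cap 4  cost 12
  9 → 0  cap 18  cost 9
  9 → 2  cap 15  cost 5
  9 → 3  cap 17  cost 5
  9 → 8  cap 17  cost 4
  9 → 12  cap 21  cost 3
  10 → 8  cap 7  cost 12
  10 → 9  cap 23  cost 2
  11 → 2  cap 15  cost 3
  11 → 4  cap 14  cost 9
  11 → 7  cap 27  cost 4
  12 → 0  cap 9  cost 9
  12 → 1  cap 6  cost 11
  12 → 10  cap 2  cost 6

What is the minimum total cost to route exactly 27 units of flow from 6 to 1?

shortest-cost path #1: 6→7→5→1 push 14 @ unit cost 14 (adds 196)
shortest-cost path #2: 6→7→10→9→8→1 push 2 @ unit cost 17 (adds 34)
shortest-cost path #3: 6→7→12→1 push 6 @ unit cost 18 (adds 108)
shortest-cost path #4: 6→7→2→1 push 3 @ unit cost 18 (adds 54)
shortest-cost path #5: 6→7→10→9→3→1 push 2 @ unit cost 22 (adds 44)
total cost = 436

Minimum cost for 27 units: 436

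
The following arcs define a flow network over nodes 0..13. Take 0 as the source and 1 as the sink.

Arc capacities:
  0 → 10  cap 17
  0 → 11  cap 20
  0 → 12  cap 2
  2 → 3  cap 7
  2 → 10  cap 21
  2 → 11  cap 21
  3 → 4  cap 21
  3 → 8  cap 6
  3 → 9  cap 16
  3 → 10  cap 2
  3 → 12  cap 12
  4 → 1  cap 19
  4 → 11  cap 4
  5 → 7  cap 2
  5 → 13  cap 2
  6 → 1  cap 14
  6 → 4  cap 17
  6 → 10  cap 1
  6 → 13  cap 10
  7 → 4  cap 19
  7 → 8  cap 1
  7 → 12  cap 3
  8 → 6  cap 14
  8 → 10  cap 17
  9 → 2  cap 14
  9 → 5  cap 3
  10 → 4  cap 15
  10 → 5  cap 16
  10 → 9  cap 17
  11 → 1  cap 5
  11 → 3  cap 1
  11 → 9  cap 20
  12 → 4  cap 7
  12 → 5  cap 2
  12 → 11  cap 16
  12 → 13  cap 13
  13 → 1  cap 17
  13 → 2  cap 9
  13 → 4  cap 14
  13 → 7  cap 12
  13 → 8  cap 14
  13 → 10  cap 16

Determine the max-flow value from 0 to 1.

augment #1: 0→11→1 bottleneck 5, total now 5
augment #2: 0→10→4→1 bottleneck 15, total now 20
augment #3: 0→12→4→1 bottleneck 2, total now 22
augment #4: 0→10→5→13→1 bottleneck 2, total now 24
augment #5: 0→11→3→4→1 bottleneck 1, total now 25
augment #6: 0→11→9→2→3→4→1 bottleneck 1, total now 26
augment #7: 0→11→9→2→3→8→6→1 bottleneck 6, total now 32
augment #8: 0→11→9→5→7→8→6→1 bottleneck 1, total now 33
augment #9: 0→11→9→5→7→12→13→1 bottleneck 1, total now 34

Maximum flow value: 34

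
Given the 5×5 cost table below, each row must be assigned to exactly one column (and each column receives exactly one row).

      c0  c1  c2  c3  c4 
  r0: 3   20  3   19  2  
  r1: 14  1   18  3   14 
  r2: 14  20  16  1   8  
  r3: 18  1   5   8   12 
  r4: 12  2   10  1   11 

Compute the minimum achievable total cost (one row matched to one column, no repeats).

optimal assignment: row0→col0 (cost 3), row1→col1 (cost 1), row2→col4 (cost 8), row3→col2 (cost 5), row4→col3 (cost 1)
total = 3 + 1 + 8 + 5 + 1 = 18

Minimum assignment cost: 18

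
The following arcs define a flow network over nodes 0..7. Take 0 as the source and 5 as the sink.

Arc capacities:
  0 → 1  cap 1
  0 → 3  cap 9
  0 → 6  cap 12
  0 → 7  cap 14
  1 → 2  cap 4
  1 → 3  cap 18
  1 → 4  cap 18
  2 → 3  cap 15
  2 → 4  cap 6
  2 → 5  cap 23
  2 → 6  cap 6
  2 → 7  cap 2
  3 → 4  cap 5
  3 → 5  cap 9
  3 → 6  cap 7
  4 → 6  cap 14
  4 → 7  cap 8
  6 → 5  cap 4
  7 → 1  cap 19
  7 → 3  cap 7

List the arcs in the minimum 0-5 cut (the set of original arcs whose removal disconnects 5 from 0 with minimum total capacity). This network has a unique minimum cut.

augment #1: 0→3→5 push 9
augment #2: 0→6→5 push 4
augment #3: 0→1→2→5 push 1
augment #4: 0→7→1→2→5 push 3
max flow = 17; residual-reachable set from 0 gives S-side
cut edges (S→T): {(1,2), (3,5), (6,5)} total cap 17

Min-cut arcs: {(1,2), (3,5), (6,5)} (total capacity 17)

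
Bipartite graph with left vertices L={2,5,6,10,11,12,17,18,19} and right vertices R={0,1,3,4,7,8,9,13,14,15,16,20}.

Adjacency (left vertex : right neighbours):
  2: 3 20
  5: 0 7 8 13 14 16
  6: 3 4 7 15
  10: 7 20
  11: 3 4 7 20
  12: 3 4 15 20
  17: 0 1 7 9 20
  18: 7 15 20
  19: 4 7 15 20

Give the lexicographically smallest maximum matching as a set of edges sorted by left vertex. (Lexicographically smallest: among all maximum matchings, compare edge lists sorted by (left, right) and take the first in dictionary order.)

|M| = 7 (so the lex-smallest maximum matching has 7 edges)
process left vertices in ascending order; for each, take the smallest-labelled available neighbour that still permits 7 edges overall, or leave it unmatched if none does
lex-smallest matching: {2-3, 5-0, 6-4, 10-7, 11-20, 12-15, 17-1}

Lex-smallest maximum matching: {(2,3), (5,0), (6,4), (10,7), (11,20), (12,15), (17,1)}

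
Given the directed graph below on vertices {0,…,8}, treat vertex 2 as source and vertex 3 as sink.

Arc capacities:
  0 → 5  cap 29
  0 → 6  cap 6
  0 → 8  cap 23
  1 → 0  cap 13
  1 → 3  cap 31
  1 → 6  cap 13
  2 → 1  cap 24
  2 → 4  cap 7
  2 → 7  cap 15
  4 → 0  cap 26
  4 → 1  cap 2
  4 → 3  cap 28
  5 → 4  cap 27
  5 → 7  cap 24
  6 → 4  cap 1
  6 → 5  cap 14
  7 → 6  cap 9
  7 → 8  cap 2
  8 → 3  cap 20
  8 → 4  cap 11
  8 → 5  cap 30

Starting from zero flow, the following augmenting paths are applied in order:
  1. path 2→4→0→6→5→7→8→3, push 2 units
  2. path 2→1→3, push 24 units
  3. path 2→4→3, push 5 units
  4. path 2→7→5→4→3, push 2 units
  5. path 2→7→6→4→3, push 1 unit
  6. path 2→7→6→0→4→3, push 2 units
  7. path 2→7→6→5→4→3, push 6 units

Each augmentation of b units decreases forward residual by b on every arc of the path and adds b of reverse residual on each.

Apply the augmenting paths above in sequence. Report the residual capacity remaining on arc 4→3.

after path 1 (2→4→0→6→5→7→8→3, push 2): res(4,3)=28
after path 2 (2→1→3, push 24): res(4,3)=28
after path 3 (2→4→3, push 5): res(4,3)=23
after path 4 (2→7→5→4→3, push 2): res(4,3)=21
after path 5 (2→7→6→4→3, push 1): res(4,3)=20
after path 6 (2→7→6→0→4→3, push 2): res(4,3)=18
after path 7 (2→7→6→5→4→3, push 6): res(4,3)=12

Residual capacity of (4,3): 12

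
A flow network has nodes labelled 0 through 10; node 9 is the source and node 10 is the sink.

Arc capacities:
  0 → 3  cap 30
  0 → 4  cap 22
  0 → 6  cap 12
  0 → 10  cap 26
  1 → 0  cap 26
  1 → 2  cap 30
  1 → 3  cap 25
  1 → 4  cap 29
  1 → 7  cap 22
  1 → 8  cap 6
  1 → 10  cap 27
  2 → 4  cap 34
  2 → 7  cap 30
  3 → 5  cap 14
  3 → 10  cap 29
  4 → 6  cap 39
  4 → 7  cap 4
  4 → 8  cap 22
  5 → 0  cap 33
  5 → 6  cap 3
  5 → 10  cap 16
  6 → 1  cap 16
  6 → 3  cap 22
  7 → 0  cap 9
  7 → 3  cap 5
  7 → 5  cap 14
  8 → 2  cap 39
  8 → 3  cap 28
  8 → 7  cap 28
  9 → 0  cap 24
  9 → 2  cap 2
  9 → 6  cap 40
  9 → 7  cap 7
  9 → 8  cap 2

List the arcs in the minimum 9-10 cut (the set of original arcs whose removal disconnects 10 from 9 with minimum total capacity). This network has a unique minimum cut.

augment #1: 9→0→10 push 24
augment #2: 9→6→1→10 push 16
augment #3: 9→6→3→10 push 22
augment #4: 9→7→0→10 push 2
augment #5: 9→7→3→10 push 5
augment #6: 9→8→3→10 push 2
augment #7: 9→2→7→5→10 push 2
max flow = 73; residual-reachable set from 9 gives S-side
cut edges (S→T): {(6,1), (6,3), (9,0), (9,2), (9,7), (9,8)} total cap 73

Min-cut arcs: {(6,1), (6,3), (9,0), (9,2), (9,7), (9,8)} (total capacity 73)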